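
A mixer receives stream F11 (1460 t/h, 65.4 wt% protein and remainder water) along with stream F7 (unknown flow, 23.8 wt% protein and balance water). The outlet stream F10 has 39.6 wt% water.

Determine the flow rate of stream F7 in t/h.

199.5 t/h

Let F7 be the unknown flow. Total out = 1460 + F7.
water balance: 505.16 + 0.762·F7 = 0.396·(1460 + F7)
(0.762 − 0.396)·F7 = 0.396×1460 − 505.16 = 73
F7 = 73 / 0.366 = 199.45 t/h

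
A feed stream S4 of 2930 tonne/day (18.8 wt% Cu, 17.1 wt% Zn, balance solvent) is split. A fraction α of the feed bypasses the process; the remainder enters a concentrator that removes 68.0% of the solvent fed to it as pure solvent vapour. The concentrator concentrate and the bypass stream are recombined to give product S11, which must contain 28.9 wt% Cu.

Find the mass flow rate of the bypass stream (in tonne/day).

580.8 tonne/day

All 2930×0.188 = 550.84 tonne/day of Cu reaches S11, so S11 = 550.84/0.289 = 1906 tonne/day and vapour = 1024 tonne/day.
The evaporator receives (1−α)·2930 of feed at 0.641 solvent and removes 0.680 of that solvent:
0.680×0.641×(1−α)×2930 = 1024
(1−α) = 1024/1277.1 = 0.8018;  α = 0.1982.
Bypass flow = 0.1982×2930 = 580.78 tonne/day.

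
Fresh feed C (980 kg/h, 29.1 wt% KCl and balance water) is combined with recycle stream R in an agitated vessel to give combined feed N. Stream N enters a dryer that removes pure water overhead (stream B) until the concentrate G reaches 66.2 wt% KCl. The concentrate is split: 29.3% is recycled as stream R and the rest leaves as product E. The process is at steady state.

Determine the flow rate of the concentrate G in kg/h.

609.3 kg/h

Overall KCl balance (none leaves overhead): KCl in fresh feed = KCl in product, i.e. 980×0.291 = (1−0.293)·G·0.662.
G = 285.18/(0.662×0.707) = 609.31 kg/h.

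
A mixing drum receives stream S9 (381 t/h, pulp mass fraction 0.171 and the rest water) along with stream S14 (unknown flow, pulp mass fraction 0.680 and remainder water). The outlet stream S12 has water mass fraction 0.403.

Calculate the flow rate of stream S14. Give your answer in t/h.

1955 t/h

Let S14 be the unknown flow. Total out = 381 + S14.
water balance: 315.85 + 0.320·S14 = 0.403·(381 + S14)
(0.320 − 0.403)·S14 = 0.403×381 − 315.85 = -162.31
S14 = -162.31 / -0.083 = 1955.5 t/h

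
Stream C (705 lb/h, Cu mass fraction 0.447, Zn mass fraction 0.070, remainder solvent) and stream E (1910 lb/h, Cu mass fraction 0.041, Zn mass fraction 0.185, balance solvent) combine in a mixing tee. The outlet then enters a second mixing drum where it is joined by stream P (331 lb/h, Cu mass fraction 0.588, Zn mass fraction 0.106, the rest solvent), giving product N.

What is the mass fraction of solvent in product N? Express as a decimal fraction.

Overall, product flow = 2946 lb/h.
solvent in = 705×0.483 + 1910×0.774 + 331×0.306 = 1920.1 lb/h.
solvent fraction in N = 0.652.

0.652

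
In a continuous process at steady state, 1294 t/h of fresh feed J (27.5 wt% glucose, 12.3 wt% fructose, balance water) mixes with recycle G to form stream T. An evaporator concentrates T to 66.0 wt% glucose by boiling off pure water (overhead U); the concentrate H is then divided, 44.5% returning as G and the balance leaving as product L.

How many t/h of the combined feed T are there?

Overall glucose balance (none leaves overhead): glucose in fresh feed = glucose in product, i.e. 1294×0.275 = (1−0.445)·H·0.660.
H = 355.85/(0.660×0.555) = 971.47 t/h.
Recycle G = 0.445×971.47 = 432.3 t/h.
Combined feed T = 1294 + 432.3 = 1726.3 t/h.

1726 t/h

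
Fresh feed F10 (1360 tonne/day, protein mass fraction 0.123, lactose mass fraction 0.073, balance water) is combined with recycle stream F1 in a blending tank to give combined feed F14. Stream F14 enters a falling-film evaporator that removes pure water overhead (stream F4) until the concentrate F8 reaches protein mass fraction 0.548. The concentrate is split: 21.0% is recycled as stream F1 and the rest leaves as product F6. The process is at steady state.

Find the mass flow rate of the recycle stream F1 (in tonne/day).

81.14 tonne/day

Overall protein balance (none leaves overhead): protein in fresh feed = protein in product, i.e. 1360×0.123 = (1−0.210)·F8·0.548.
F8 = 167.28/(0.548×0.790) = 386.4 tonne/day.
Recycle F1 = 0.210×386.4 = 81.144 tonne/day.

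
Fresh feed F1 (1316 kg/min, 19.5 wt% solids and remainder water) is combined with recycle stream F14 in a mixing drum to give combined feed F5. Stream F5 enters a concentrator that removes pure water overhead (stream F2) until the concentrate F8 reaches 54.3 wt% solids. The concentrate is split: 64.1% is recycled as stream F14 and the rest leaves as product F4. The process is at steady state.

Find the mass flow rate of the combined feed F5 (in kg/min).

2160 kg/min

Overall solids balance (none leaves overhead): solids in fresh feed = solids in product, i.e. 1316×0.195 = (1−0.641)·F8·0.543.
F8 = 256.62/(0.543×0.359) = 1316.4 kg/min.
Recycle F14 = 0.641×1316.4 = 843.83 kg/min.
Combined feed F5 = 1316 + 843.83 = 2159.8 kg/min.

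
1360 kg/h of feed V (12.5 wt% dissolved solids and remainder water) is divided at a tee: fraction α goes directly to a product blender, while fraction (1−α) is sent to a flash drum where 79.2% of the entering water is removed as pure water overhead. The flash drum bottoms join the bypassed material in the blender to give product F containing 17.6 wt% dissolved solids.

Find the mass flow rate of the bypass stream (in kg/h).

All 1360×0.125 = 170 kg/h of dissolved solids reaches F, so F = 170/0.176 = 965.91 kg/h and vapour = 394.09 kg/h.
The evaporator receives (1−α)·1360 of feed at 0.875 water and removes 0.792 of that water:
0.792×0.875×(1−α)×1360 = 394.09
(1−α) = 394.09/942.48 = 0.4181;  α = 0.5819.
Bypass flow = 0.5819×1360 = 791.33 kg/h.

791.3 kg/h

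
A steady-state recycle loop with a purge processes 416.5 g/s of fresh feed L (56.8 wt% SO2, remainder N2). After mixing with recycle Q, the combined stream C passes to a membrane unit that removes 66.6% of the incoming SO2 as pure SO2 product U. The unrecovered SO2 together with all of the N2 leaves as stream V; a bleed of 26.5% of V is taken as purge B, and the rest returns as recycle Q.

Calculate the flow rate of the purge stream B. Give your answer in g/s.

207.7 g/s

N2 enters only via L and leaves only via the purge: 416.5×0.432 = 0.265×(N2 in V), and the membrane unit passes all N2, so N2 in C = N2 in V = 678.97 g/s.
SO2 in C: m_A = 416.5×0.568 + (1−0.265)·(1−0.666)·m_A, so m_A = 236.57/0.7545 = 313.54 g/s.
V = (1−0.666)×313.54 + 678.97 = 783.7 g/s.
Purge B = 0.265×783.7 = 207.68 g/s.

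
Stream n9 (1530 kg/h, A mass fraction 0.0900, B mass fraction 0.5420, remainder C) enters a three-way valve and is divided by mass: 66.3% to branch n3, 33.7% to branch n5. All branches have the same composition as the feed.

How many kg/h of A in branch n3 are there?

Branch n3 total = 0.663×1530 = 1014.4 kg/h.
A in n3 = 0.090×1014.4 = 91.295 kg/h.

91.3 kg/h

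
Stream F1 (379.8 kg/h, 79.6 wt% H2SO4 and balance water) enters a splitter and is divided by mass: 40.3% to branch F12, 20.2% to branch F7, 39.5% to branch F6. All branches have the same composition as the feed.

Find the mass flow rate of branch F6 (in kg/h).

150 kg/h

Branch F6 flow = 0.395×379.8 = 150.02 kg/h.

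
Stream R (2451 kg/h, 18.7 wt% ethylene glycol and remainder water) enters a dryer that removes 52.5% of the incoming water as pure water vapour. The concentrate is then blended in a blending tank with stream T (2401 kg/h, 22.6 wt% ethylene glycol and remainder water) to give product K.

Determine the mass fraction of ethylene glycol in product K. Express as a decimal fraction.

Vapour removed = 0.525×0.813×2451 = 1046.1 kg/h; concentrate = 1404.9 kg/h.
ethylene glycol reaching the mixer = 458.34 (from concentrate) + 2401×0.226 = 1001 kg/h.
Product flow = 1404.9 + 2401 = 3805.9 kg/h; ethylene glycol fraction = 0.263.

0.263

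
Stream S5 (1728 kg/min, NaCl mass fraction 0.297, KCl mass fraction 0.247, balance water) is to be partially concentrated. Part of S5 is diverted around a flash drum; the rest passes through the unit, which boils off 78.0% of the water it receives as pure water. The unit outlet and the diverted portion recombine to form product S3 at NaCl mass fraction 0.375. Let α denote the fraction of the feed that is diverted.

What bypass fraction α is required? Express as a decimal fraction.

0.415

All 1728×0.297 = 513.22 kg/min of NaCl reaches S3, so S3 = 513.22/0.375 = 1368.6 kg/min and vapour = 359.42 kg/min.
The evaporator receives (1−α)·1728 of feed at 0.456 water and removes 0.780 of that water:
0.780×0.456×(1−α)×1728 = 359.42
(1−α) = 359.42/614.62 = 0.5848;  α = 0.4152.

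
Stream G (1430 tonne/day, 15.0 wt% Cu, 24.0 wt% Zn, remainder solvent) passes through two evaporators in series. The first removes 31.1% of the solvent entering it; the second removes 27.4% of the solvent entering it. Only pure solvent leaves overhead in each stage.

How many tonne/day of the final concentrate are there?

994 tonne/day

solvent in feed = 1430×0.610 = 872.3 tonne/day.
After stage 1: solvent left = (1−0.311)×872.3 = 601.01; stream total = 1158.7 tonne/day.
After stage 2: solvent left = (1−0.274)×601.01 = 436.34; final concentrate = 994.04 tonne/day.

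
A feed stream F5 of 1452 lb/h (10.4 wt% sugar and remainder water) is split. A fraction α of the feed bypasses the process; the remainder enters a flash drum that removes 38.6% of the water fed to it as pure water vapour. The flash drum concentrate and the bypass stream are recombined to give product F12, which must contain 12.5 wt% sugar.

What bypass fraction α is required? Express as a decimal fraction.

0.514

All 1452×0.104 = 151.01 lb/h of sugar reaches F12, so F12 = 151.01/0.125 = 1208.1 lb/h and vapour = 243.94 lb/h.
The evaporator receives (1−α)·1452 of feed at 0.896 water and removes 0.386 of that water:
0.386×0.896×(1−α)×1452 = 243.94
(1−α) = 243.94/502.18 = 0.4858;  α = 0.5142.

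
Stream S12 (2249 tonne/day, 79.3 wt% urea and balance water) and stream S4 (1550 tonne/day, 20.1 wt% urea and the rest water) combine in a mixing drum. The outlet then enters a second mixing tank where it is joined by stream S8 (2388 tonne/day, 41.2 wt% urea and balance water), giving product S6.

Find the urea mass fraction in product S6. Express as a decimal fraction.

Overall, product flow = 6187 tonne/day.
urea in = 2249×0.793 + 1550×0.201 + 2388×0.412 = 3078.9 tonne/day.
urea fraction in S6 = 0.498.

0.498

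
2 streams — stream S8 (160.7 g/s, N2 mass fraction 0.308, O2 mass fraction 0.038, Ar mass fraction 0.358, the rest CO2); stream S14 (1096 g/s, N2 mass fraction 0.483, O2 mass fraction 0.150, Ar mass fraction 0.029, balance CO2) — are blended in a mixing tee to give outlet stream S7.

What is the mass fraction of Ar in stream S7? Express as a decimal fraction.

Total flow out = 160.7 + 1096 = 1256.7 g/s.
Ar in = 160.7×0.358 + 1096×0.029 = 89.315 g/s.
Ar mass fraction in S7 = 89.315/1256.7 = 0.071.

0.071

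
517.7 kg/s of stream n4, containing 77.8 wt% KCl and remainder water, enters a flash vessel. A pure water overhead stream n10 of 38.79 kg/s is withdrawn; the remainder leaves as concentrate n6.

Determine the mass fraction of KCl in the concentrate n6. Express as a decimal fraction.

KCl is not removed: 517.7×0.778 = 402.77 kg/s of KCl enters n6.
Concentrate = 517.7 − 38.79 = 478.91 kg/s.
Mass fraction = 402.77/478.91 = 0.841.

0.841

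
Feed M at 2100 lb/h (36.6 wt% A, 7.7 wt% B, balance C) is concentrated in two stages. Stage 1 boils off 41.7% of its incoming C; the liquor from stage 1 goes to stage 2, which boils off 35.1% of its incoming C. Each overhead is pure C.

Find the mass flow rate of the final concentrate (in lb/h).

1373 lb/h

C in feed = 2100×0.557 = 1169.7 lb/h.
After stage 1: C left = (1−0.417)×1169.7 = 681.94; stream total = 1612.2 lb/h.
After stage 2: C left = (1−0.351)×681.94 = 442.58; final concentrate = 1372.9 lb/h.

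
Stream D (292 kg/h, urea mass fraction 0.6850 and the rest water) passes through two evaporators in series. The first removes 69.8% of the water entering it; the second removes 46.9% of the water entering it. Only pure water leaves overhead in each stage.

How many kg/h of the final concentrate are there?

214.8 kg/h

water in feed = 292×0.315 = 91.98 kg/h.
After stage 1: water left = (1−0.698)×91.98 = 27.778; stream total = 227.8 kg/h.
After stage 2: water left = (1−0.469)×27.778 = 14.75; final concentrate = 214.77 kg/h.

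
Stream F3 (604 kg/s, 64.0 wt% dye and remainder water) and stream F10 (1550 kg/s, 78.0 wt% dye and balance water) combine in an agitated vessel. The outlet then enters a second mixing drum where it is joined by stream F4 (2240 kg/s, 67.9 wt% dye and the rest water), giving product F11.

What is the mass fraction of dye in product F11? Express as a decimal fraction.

0.7093

Overall, product flow = 4394 kg/s.
dye in = 604×0.640 + 1550×0.780 + 2240×0.679 = 3116.5 kg/s.
dye fraction in F11 = 0.7093.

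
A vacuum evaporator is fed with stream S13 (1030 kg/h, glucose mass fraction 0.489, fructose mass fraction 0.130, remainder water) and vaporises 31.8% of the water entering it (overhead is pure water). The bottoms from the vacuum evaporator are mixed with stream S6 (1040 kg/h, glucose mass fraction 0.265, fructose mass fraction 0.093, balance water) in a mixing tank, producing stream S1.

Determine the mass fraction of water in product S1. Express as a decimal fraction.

Vapour removed = 0.318×0.381×1030 = 124.79 kg/h; concentrate = 905.21 kg/h.
water reaching the mixer = 267.64 (from concentrate) + 1040×0.642 = 935.32 kg/h.
Product flow = 905.21 + 1040 = 1945.2 kg/h; water fraction = 0.481.

0.481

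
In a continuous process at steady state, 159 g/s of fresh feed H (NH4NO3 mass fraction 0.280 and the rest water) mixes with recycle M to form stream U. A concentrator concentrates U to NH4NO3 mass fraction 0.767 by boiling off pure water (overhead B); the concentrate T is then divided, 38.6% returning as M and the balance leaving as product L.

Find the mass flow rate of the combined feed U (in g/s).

195.5 g/s

Overall NH4NO3 balance (none leaves overhead): NH4NO3 in fresh feed = NH4NO3 in product, i.e. 159×0.280 = (1−0.386)·T·0.767.
T = 44.52/(0.767×0.614) = 94.535 g/s.
Recycle M = 0.386×94.535 = 36.49 g/s.
Combined feed U = 159 + 36.49 = 195.49 g/s.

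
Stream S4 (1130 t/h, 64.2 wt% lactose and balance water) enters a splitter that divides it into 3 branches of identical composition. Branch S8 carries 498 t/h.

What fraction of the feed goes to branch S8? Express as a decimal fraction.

Fraction to S8 = 498/1130 = 0.4407.

0.441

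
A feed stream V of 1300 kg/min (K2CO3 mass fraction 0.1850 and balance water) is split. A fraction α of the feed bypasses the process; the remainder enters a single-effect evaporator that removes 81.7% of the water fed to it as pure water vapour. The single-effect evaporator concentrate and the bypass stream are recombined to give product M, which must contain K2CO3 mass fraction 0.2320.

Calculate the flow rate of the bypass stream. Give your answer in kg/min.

904.5 kg/min

All 1300×0.185 = 240.5 kg/min of K2CO3 reaches M, so M = 240.5/0.232 = 1036.6 kg/min and vapour = 263.36 kg/min.
The evaporator receives (1−α)·1300 of feed at 0.815 water and removes 0.817 of that water:
0.817×0.815×(1−α)×1300 = 263.36
(1−α) = 263.36/865.61 = 0.3042;  α = 0.6958.
Bypass flow = 0.6958×1300 = 904.48 kg/min.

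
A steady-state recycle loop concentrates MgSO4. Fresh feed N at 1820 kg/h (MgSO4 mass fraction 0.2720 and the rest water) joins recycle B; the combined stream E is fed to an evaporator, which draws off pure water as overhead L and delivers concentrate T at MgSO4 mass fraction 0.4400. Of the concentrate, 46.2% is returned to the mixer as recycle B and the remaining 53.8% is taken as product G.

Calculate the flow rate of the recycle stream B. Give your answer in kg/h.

Overall MgSO4 balance (none leaves overhead): MgSO4 in fresh feed = MgSO4 in product, i.e. 1820×0.272 = (1−0.462)·T·0.440.
T = 495.04/(0.440×0.538) = 2091.2 kg/h.
Recycle B = 0.462×2091.2 = 966.16 kg/h.

966.2 kg/h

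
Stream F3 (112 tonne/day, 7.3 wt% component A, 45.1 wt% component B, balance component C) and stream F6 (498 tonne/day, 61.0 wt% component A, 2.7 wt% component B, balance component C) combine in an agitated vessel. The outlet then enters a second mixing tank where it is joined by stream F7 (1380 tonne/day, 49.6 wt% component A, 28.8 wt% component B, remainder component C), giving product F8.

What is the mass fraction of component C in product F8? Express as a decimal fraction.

Overall, product flow = 1990 tonne/day.
component C in = 112×0.476 + 498×0.363 + 1380×0.216 = 532.17 tonne/day.
component C fraction in F8 = 0.2674.

0.2674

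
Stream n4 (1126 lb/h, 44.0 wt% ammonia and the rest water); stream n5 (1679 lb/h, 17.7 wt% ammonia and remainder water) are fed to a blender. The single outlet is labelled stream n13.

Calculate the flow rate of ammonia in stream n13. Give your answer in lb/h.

792.6 lb/h

ammonia out = ammonia in = 1126×0.440 + 1679×0.177 = 792.62 lb/h.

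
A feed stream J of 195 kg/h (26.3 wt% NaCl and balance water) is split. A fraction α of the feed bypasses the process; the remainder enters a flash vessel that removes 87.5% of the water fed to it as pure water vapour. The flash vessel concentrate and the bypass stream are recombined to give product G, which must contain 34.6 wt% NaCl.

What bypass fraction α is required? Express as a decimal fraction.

0.628

All 195×0.263 = 51.285 kg/h of NaCl reaches G, so G = 51.285/0.346 = 148.22 kg/h and vapour = 46.777 kg/h.
The evaporator receives (1−α)·195 of feed at 0.737 water and removes 0.875 of that water:
0.875×0.737×(1−α)×195 = 46.777
(1−α) = 46.777/125.75 = 0.3720;  α = 0.6280.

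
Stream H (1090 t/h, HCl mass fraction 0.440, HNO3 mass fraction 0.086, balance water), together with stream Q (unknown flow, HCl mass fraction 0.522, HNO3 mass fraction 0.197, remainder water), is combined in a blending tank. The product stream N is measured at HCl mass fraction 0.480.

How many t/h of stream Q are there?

Let Q be the unknown flow. Total out = 1090 + Q.
HCl balance: 479.6 + 0.522·Q = 0.480·(1090 + Q)
(0.522 − 0.480)·Q = 0.480×1090 − 479.6 = 43.6
Q = 43.6 / 0.042 = 1038.1 t/h

1038 t/h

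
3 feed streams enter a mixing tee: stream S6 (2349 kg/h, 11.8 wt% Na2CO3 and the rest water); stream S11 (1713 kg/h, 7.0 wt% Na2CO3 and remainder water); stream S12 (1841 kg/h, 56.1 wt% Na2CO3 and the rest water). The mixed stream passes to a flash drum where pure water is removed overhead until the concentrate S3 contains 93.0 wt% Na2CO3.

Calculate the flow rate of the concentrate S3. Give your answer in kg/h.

Na2CO3 entering = 2349×0.118 + 1713×0.070 + 1841×0.561 = 1429.9 kg/h.
All Na2CO3 reports to S3, so S3 = 1429.9/0.930 = 1537.5 kg/h.

1538 kg/h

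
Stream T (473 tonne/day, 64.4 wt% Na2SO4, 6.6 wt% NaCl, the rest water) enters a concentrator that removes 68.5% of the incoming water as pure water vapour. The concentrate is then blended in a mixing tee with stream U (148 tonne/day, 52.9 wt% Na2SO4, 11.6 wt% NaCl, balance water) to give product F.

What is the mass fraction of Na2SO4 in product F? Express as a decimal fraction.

0.727

Vapour removed = 0.685×0.290×473 = 93.961 tonne/day; concentrate = 379.04 tonne/day.
Na2SO4 reaching the mixer = 304.61 (from concentrate) + 148×0.529 = 382.9 tonne/day.
Product flow = 379.04 + 148 = 527.04 tonne/day; Na2SO4 fraction = 0.727.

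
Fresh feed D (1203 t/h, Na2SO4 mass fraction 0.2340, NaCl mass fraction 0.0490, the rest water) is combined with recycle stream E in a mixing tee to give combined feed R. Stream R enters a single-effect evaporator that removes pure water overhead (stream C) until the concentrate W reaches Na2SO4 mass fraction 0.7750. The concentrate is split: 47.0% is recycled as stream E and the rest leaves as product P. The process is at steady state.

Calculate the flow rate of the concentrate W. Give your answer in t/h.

Overall Na2SO4 balance (none leaves overhead): Na2SO4 in fresh feed = Na2SO4 in product, i.e. 1203×0.234 = (1−0.470)·W·0.775.
W = 281.5/(0.775×0.530) = 685.34 t/h.

685.3 t/h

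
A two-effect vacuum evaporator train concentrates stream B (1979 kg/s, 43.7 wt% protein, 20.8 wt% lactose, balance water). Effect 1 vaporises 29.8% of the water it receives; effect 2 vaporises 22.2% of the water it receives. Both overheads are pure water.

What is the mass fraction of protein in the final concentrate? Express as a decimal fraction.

0.5209

water in feed = 1979×0.355 = 702.54 kg/s.
After stage 1: water left = (1−0.298)×702.54 = 493.19; stream total = 1769.6 kg/s.
After stage 2: water left = (1−0.222)×493.19 = 383.7; final concentrate = 1660.2 kg/s.
protein fraction = 864.82/1660.2 = 0.5209.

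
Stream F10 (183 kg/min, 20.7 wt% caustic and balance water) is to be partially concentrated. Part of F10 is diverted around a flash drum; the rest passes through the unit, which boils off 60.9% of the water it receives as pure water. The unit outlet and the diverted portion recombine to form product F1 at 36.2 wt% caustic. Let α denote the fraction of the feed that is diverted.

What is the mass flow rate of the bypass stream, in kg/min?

20.75 kg/min

All 183×0.207 = 37.881 kg/min of caustic reaches F1, so F1 = 37.881/0.362 = 104.64 kg/min and vapour = 78.356 kg/min.
The evaporator receives (1−α)·183 of feed at 0.793 water and removes 0.609 of that water:
0.609×0.793×(1−α)×183 = 78.356
(1−α) = 78.356/88.377 = 0.8866;  α = 0.1134.
Bypass flow = 0.1134×183 = 20.75 kg/min.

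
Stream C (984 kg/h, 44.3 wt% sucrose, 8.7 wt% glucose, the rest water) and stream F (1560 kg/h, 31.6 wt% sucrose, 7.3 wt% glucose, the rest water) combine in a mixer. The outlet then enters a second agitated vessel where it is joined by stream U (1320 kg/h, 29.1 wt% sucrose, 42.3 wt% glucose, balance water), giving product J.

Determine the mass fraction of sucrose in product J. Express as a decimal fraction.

Overall, product flow = 3864 kg/h.
sucrose in = 984×0.443 + 1560×0.316 + 1320×0.291 = 1313 kg/h.
sucrose fraction in J = 0.340.

0.340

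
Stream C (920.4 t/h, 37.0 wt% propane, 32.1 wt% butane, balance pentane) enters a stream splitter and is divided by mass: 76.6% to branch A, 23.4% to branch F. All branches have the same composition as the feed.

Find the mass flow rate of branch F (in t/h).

215.4 t/h

Branch F flow = 0.234×920.4 = 215.37 t/h.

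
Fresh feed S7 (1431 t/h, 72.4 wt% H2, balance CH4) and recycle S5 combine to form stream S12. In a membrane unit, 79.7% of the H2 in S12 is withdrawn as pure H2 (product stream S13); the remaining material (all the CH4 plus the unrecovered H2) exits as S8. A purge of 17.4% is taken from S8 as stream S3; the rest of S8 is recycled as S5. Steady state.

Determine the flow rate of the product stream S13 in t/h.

H2 in S12: m_A = 1431×0.724 + (1−0.174)·(1−0.797)·m_A, so m_A = 1036/0.8323 = 1244.8 t/h.
Product S13 = 0.797×1244.8 = 992.08 t/h.

992.1 t/h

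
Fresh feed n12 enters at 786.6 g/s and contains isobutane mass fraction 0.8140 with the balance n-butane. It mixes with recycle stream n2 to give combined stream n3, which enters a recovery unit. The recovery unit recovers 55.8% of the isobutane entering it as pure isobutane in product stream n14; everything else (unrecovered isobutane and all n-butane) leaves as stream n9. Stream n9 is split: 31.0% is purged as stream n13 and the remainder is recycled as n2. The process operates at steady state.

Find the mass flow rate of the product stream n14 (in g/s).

isobutane in n3: m_A = 786.6×0.814 + (1−0.310)·(1−0.558)·m_A, so m_A = 640.29/0.6950 = 921.26 g/s.
Product n14 = 0.558×921.26 = 514.06 g/s.

514.1 g/s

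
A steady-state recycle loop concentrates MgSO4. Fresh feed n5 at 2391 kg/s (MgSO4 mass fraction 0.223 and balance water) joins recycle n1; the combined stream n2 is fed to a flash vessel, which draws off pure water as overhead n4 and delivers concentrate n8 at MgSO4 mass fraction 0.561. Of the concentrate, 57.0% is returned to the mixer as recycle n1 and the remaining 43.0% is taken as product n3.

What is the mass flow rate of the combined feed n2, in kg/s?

Overall MgSO4 balance (none leaves overhead): MgSO4 in fresh feed = MgSO4 in product, i.e. 2391×0.223 = (1−0.570)·n8·0.561.
n8 = 533.19/(0.561×0.430) = 2210.3 kg/s.
Recycle n1 = 0.570×2210.3 = 1259.9 kg/s.
Combined feed n2 = 2391 + 1259.9 = 3650.9 kg/s.

3651 kg/s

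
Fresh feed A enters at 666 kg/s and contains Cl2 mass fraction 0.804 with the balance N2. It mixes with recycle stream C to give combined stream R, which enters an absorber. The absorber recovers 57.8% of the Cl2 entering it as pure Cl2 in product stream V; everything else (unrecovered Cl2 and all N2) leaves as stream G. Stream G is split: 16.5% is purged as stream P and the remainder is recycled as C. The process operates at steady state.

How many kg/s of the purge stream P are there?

N2 enters only via A and leaves only via the purge: 666×0.196 = 0.165×(N2 in G), and the absorber passes all N2, so N2 in R = N2 in G = 791.13 kg/s.
Cl2 in R: m_A = 666×0.804 + (1−0.165)·(1−0.578)·m_A, so m_A = 535.46/0.6476 = 826.81 kg/s.
G = (1−0.578)×826.81 + 791.13 = 1140 kg/s.
Purge P = 0.165×1140 = 188.11 kg/s.

188.1 kg/s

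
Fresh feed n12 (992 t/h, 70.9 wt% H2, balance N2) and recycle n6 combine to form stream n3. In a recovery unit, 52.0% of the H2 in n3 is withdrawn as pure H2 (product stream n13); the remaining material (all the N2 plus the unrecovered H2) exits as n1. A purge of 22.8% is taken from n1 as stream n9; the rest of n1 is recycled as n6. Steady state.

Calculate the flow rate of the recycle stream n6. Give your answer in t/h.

1391 t/h

N2 enters only via n12 and leaves only via the purge: 992×0.291 = 0.228×(N2 in n1), and the recovery unit passes all N2, so N2 in n3 = N2 in n1 = 1266.1 t/h.
H2 in n3: m_A = 992×0.709 + (1−0.228)·(1−0.520)·m_A, so m_A = 703.33/0.6294 = 1117.4 t/h.
n1 = (1−0.520)×1117.4 + 1266.1 = 1802.5 t/h.
Recycle n6 = (1−0.228)×1802.5 = 1391.5 t/h.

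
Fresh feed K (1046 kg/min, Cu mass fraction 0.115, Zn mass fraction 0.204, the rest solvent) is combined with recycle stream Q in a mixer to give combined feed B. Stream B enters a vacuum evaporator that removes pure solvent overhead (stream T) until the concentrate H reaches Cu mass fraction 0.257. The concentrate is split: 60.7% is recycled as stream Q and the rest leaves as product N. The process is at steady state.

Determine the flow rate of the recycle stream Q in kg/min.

722.9 kg/min

Overall Cu balance (none leaves overhead): Cu in fresh feed = Cu in product, i.e. 1046×0.115 = (1−0.607)·H·0.257.
H = 120.29/(0.257×0.393) = 1191 kg/min.
Recycle Q = 0.607×1191 = 722.92 kg/min.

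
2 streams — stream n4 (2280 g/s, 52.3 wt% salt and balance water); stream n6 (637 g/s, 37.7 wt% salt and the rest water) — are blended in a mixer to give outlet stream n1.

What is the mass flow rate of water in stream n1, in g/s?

water out = water in = 2280×0.477 + 637×0.623 = 1484.4 g/s.

1484 g/s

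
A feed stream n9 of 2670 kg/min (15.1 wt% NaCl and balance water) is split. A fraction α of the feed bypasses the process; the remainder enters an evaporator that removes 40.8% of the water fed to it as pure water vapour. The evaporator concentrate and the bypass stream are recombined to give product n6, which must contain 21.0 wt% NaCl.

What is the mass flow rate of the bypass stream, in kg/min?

504.4 kg/min

All 2670×0.151 = 403.17 kg/min of NaCl reaches n6, so n6 = 403.17/0.210 = 1919.9 kg/min and vapour = 750.14 kg/min.
The evaporator receives (1−α)·2670 of feed at 0.849 water and removes 0.408 of that water:
0.408×0.849×(1−α)×2670 = 750.14
(1−α) = 750.14/924.87 = 0.8111;  α = 0.1889.
Bypass flow = 0.1889×2670 = 504.41 kg/min.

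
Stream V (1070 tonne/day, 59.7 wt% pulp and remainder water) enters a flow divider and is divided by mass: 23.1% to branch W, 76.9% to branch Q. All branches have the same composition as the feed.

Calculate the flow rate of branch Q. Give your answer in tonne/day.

Branch Q flow = 0.769×1070 = 822.83 tonne/day.

822.8 tonne/day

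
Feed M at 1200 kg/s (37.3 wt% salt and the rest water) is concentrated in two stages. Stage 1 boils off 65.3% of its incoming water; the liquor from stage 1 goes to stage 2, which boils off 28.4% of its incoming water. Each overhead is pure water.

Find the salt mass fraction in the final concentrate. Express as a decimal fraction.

water in feed = 1200×0.627 = 752.4 kg/s.
After stage 1: water left = (1−0.653)×752.4 = 261.08; stream total = 708.68 kg/s.
After stage 2: water left = (1−0.284)×261.08 = 186.94; final concentrate = 634.54 kg/s.
salt fraction = 447.6/634.54 = 0.705.

0.705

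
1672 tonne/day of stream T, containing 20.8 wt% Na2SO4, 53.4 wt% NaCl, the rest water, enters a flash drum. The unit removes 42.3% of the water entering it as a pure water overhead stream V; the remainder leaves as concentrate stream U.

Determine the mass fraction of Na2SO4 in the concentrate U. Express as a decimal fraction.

Na2SO4 is not removed: 1672×0.208 = 347.78 tonne/day of Na2SO4 enters U.
water entering = 1672×0.258 = 431.38 tonne/day; overhead removed = 0.423×431.38 = 182.47 tonne/day.
Concentrate = 1672 − 182.47 = 1489.5 tonne/day.
Mass fraction = 347.78/1489.5 = 0.233.

0.233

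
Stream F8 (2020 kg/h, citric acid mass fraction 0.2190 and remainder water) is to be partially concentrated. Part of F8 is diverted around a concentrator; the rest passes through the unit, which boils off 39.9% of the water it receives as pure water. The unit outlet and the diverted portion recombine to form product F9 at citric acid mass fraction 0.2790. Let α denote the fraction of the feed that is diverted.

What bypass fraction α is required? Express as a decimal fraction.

All 2020×0.219 = 442.38 kg/h of citric acid reaches F9, so F9 = 442.38/0.279 = 1585.6 kg/h and vapour = 434.41 kg/h.
The evaporator receives (1−α)·2020 of feed at 0.781 water and removes 0.399 of that water:
0.399×0.781×(1−α)×2020 = 434.41
(1−α) = 434.41/629.47 = 0.6901;  α = 0.3099.

0.310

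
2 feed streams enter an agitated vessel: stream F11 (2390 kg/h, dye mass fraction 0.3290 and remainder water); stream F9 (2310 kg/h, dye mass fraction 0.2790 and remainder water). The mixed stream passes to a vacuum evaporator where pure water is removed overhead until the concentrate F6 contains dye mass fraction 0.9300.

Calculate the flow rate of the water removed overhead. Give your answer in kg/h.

3162 kg/h

dye entering = 2390×0.329 + 2310×0.279 = 1430.8 kg/h.
All dye reports to F6, so F6 = 1430.8/0.930 = 1538.5 kg/h.
Total feed = 4700 kg/h; overhead = 4700 − 1538.5 = 3161.5 kg/h.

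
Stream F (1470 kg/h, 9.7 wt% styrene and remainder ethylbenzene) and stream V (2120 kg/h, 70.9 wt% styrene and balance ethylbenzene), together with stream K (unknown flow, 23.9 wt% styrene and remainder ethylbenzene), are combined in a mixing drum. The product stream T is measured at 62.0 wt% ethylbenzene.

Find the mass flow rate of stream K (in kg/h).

1996 kg/h

Let K be the unknown flow. Total out = 3590 + K.
ethylbenzene balance: 1944.3 + 0.761·K = 0.620·(3590 + K)
(0.761 − 0.620)·K = 0.620×3590 − 1944.3 = 281.47
K = 281.47 / 0.141 = 1996.2 kg/h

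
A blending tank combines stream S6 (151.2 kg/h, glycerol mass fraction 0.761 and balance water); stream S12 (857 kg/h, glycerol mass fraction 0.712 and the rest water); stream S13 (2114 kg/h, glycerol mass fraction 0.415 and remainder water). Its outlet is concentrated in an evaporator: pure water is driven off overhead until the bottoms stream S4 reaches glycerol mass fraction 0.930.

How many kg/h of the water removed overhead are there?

1399 kg/h

glycerol entering = 151.2×0.761 + 857×0.712 + 2114×0.415 = 1602.6 kg/h.
All glycerol reports to S4, so S4 = 1602.6/0.930 = 1723.2 kg/h.
Total feed = 3122.2 kg/h; overhead = 3122.2 − 1723.2 = 1399 kg/h.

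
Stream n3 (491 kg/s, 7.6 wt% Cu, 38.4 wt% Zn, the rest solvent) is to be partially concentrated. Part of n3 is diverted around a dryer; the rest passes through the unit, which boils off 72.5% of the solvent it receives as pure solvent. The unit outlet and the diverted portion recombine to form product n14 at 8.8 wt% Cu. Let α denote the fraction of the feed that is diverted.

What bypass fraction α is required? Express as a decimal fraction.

All 491×0.076 = 37.316 kg/s of Cu reaches n14, so n14 = 37.316/0.088 = 424.05 kg/s and vapour = 66.955 kg/s.
The evaporator receives (1−α)·491 of feed at 0.540 solvent and removes 0.725 of that solvent:
0.725×0.540×(1−α)×491 = 66.955
(1−α) = 66.955/192.23 = 0.3483;  α = 0.6517.

0.652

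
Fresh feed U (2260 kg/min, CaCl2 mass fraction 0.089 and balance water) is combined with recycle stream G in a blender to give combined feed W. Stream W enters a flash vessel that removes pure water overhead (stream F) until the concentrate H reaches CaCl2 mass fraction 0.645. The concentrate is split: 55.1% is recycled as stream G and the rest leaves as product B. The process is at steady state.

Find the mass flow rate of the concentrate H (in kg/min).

694.5 kg/min

Overall CaCl2 balance (none leaves overhead): CaCl2 in fresh feed = CaCl2 in product, i.e. 2260×0.089 = (1−0.551)·H·0.645.
H = 201.14/(0.645×0.449) = 694.53 kg/min.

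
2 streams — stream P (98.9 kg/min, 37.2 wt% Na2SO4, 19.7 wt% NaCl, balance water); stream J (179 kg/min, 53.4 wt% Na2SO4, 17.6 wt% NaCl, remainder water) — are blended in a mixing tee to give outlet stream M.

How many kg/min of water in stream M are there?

water out = water in = 98.9×0.431 + 179×0.290 = 94.536 kg/min.

94.54 kg/min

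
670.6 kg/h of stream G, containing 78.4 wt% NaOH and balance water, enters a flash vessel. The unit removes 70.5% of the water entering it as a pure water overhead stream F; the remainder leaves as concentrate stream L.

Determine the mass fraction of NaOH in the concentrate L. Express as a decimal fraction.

NaOH is not removed: 670.6×0.784 = 525.75 kg/h of NaOH enters L.
water entering = 670.6×0.216 = 144.85 kg/h; overhead removed = 0.705×144.85 = 102.12 kg/h.
Concentrate = 670.6 − 102.12 = 568.48 kg/h.
Mass fraction = 525.75/568.48 = 0.9248.

0.9248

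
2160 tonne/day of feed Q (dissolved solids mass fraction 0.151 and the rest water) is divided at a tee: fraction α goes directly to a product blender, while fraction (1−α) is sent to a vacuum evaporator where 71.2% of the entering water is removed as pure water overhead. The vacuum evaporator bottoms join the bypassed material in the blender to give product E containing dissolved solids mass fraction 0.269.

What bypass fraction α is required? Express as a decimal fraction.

All 2160×0.151 = 326.16 tonne/day of dissolved solids reaches E, so E = 326.16/0.269 = 1212.5 tonne/day and vapour = 947.51 tonne/day.
The evaporator receives (1−α)·2160 of feed at 0.849 water and removes 0.712 of that water:
0.712×0.849×(1−α)×2160 = 947.51
(1−α) = 947.51/1305.7 = 0.7257;  α = 0.2743.

0.274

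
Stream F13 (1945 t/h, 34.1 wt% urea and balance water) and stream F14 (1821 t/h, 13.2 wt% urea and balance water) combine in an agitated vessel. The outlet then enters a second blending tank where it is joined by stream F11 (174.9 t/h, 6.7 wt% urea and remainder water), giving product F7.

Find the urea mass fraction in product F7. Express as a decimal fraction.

Overall, product flow = 3940.9 t/h.
urea in = 1945×0.341 + 1821×0.132 + 174.9×0.067 = 915.34 t/h.
urea fraction in F7 = 0.2323.

0.2323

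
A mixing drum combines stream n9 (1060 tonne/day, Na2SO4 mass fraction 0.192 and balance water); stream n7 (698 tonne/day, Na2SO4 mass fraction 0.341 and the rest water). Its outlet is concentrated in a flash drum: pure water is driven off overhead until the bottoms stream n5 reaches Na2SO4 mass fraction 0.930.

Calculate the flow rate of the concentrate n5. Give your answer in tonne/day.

Na2SO4 entering = 1060×0.192 + 698×0.341 = 441.54 tonne/day.
All Na2SO4 reports to n5, so n5 = 441.54/0.930 = 474.77 tonne/day.

474.8 tonne/day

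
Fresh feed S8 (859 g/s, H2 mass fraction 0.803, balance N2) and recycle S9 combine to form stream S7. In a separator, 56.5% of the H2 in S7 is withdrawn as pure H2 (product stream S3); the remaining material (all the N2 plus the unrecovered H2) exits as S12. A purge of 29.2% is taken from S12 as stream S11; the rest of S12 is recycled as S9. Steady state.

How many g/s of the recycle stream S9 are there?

N2 enters only via S8 and leaves only via the purge: 859×0.197 = 0.292×(N2 in S12), and the separator passes all N2, so N2 in S7 = N2 in S12 = 579.53 g/s.
H2 in S7: m_A = 859×0.803 + (1−0.292)·(1−0.565)·m_A, so m_A = 689.78/0.6920 = 996.76 g/s.
S12 = (1−0.565)×996.76 + 579.53 = 1013.1 g/s.
Recycle S9 = (1−0.292)×1013.1 = 717.29 g/s.

717.3 g/s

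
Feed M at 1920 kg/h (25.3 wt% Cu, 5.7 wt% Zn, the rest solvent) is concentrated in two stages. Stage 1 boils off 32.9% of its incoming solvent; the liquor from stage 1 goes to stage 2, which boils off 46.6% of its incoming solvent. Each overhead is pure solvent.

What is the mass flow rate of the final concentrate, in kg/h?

solvent in feed = 1920×0.690 = 1324.8 kg/h.
After stage 1: solvent left = (1−0.329)×1324.8 = 888.94; stream total = 1484.1 kg/h.
After stage 2: solvent left = (1−0.466)×888.94 = 474.69; final concentrate = 1069.9 kg/h.

1070 kg/h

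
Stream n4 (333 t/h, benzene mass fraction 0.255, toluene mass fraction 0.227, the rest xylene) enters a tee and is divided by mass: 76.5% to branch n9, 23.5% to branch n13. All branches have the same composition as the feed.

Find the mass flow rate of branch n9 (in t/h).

Branch n9 flow = 0.765×333 = 254.75 t/h.

254.7 t/h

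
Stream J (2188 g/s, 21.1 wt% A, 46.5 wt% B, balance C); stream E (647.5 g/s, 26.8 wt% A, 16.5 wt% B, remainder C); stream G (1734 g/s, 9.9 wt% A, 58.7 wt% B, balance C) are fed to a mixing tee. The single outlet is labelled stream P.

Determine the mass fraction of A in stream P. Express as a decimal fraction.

Total flow out = 2188 + 647.5 + 1734 = 4569.5 g/s.
A in = 2188×0.211 + 647.5×0.268 + 1734×0.099 = 806.86 g/s.
A mass fraction in P = 806.86/4569.5 = 0.1766.

0.1766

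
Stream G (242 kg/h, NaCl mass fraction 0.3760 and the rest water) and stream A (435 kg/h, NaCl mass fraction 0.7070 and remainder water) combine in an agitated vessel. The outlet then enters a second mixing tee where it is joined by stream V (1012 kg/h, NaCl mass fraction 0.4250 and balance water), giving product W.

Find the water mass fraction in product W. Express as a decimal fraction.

0.5094

Overall, product flow = 1689 kg/h.
water in = 242×0.624 + 435×0.293 + 1012×0.575 = 860.36 kg/h.
water fraction in W = 0.5094.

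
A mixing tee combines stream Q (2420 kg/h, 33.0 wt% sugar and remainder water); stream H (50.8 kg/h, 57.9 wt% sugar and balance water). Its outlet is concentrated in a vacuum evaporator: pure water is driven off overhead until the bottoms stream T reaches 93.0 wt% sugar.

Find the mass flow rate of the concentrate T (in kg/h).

890.3 kg/h

sugar entering = 2420×0.330 + 50.8×0.579 = 828.01 kg/h.
All sugar reports to T, so T = 828.01/0.930 = 890.34 kg/h.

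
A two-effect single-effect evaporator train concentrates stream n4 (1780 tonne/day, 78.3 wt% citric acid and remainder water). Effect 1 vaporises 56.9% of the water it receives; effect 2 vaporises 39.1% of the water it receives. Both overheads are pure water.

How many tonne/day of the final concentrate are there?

1495 tonne/day

water in feed = 1780×0.217 = 386.26 tonne/day.
After stage 1: water left = (1−0.569)×386.26 = 166.48; stream total = 1560.2 tonne/day.
After stage 2: water left = (1−0.391)×166.48 = 101.39; final concentrate = 1495.1 tonne/day.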